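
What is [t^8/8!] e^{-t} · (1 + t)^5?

The EGF product rule gives c_8 = Σ_{k_1+k_2=8} C(8; k_1,k_2) · ∏ g_i(k_i), where e^{-t} gives (-1)^k; (1+t)^5 gives the falling factorial (5)_k.
g_1(k) for k = 0…8: 1, -1, 1, -1, 1, -1, 1, -1, 1.
g_2(k) for k = 0…8: 1, 5, 20, 60, 120, 120, 0, 0, 0.
c_8 = Σ_k C(8,k)·g_1(k)·g_2(8−k) = 56·(-1)·120 + 70·1·120 + 56·(-1)·60 + 28·1·20 + 8·(-1)·5 + 1·1·1 = −6720 + 8400 − 3360 + 560 − 40 + 1 = -1159.

-1159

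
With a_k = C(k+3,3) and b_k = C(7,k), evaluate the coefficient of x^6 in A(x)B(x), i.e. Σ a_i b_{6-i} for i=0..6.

Write out a_i and b_{6-i} for i = 0,…,6 and sum the products.
Σ = 1·7 + 4·21 + 10·35 + 20·35 + 35·21 + 56·7 + 84·1 = 2352.

2352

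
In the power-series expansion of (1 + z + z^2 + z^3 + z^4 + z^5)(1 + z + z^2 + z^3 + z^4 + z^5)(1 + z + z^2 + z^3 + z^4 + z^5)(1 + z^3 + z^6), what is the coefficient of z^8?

(1 + z + z^2 + z^3 + z^4 + z^5) has coefficients 1,1,1,1,1,1 for degrees 0…5.
(1 + z + z^2 + z^3 + z^4 + z^5) has coefficients 1,1,1,1,1,1,0,0,0 for degrees 0…8.
Multiplying by (1 + z + z^2 + z^3 + z^4 + z^5) gives running coefficients 1,2,3,4,5,6,5,4,3 for degrees 0…8.
Finally multiplying by (1 + z^3 + z^6), the product of all factors after the first has coefficients 1,2,3,5,7,9,10,11,12 for degrees 0…8.
[z^8] = 1·12 + 1·11 + 1·10 + 1·9 + 1·7 + 1·5 = 54.

54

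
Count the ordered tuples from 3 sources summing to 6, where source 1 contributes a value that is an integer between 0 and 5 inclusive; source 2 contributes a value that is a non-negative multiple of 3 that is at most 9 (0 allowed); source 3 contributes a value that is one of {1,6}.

The generating function for the choices is (1 + t + t^2 + t^3 + t^4 + t^5)·(1 + t^3 + t^6 + t^9)·(t + t^6); the count is [t^6].
(1 + t + t^2 + t^3 + t^4 + t^5) has coefficients 1,1,1,1,1,1 for degrees 0…5.
(1 + t^3 + t^6 + t^9) has coefficients 1,0,0,1,0,0,1 for degrees 0…6.
Finally multiplying by (t + t^6), the product of all factors after the first has coefficients 0,1,0,0,1,0,1 for degrees 0…6.
[t^6] = 1·1 + 1·0 + 1·1 + 1·0 + 1·0 + 1·1 = 3.

3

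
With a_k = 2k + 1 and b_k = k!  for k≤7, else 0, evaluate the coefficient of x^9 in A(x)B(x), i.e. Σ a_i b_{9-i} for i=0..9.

31728

The convolution is the x^9 coefficient of A(x)B(x).
Σ = 1·0 + 3·0 + 5·5040 + 7·720 + 9·120 + 11·24 + 13·6 + 15·2 + 17·1 + 19·1 = 31728.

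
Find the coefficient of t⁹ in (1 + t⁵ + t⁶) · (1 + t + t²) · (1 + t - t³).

(1 + t⁵ + t⁶) has coefficients 1,0,0,0,0,1,1 for degrees 0…6.
(1 + t + t²) has coefficients 1,1,1,0,0,0,0,0,0,0 for degrees 0…9.
Finally multiplying by (1 + t - t³), the product of all factors after the first has coefficients 1,2,2,0,-1,-1,0,0,0,0 for degrees 0…9.
[t⁹] = 1·0 + 1·(-1) + 1·0 = -1.

-1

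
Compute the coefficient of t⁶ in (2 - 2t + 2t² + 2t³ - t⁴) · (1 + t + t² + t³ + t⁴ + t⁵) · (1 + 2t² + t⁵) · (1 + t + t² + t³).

(2 - 2t + 2t² + 2t³ - t⁴) has coefficients 2,-2,2,2,-1 for degrees 0…4.
(1 + t + t² + t³ + t⁴ + t⁵) has coefficients 1,1,1,1,1,1,0 for degrees 0…6.
Multiplying by (1 + 2t² + t⁵) gives running coefficients 1,1,3,3,3,4,3 for degrees 0…6.
Finally multiplying by (1 + t + t² + t³), the product of all factors after the first has coefficients 1,2,5,8,10,13,13 for degrees 0…6.
[t⁶] = 2·13 − 2·13 + 2·10 + 2·8 − 1·5 = 31.

31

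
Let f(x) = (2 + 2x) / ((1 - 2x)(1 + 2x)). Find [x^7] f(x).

128

The denominator gives the recurrence a_n = 4a_(n−2) for n ≥ 2; the numerator fixes a_0 = 2, a_1 = 2.
Iterating: 2, 2, 8, 8, 32, 32, 128, 128, so a_7 = 128.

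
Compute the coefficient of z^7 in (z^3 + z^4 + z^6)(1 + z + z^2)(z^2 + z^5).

2

(z^3 + z^4 + z^6) has coefficients 0,0,0,1,1,0,1 for degrees 0…6.
(1 + z + z^2) has coefficients 1,1,1,0,0,0,0,0 for degrees 0…7.
Finally multiplying by (z^2 + z^5), the product of all factors after the first has coefficients 0,0,1,1,1,1,1,1 for degrees 0…7.
[z^7] = 1·1 + 1·1 + 1·0 = 2.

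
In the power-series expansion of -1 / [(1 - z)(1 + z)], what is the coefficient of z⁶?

-1

The denominator gives the recurrence a_n = a_(n−2) for n ≥ 2; the numerator fixes a_0 = -1, a_1 = 0.
Iterating: -1, 0, -1, 0, -1, 0, -1, so a_6 = -1.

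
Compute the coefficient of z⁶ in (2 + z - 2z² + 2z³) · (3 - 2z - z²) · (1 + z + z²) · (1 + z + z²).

(2 + z - 2z² + 2z³) has coefficients 2,1,-2,2 for degrees 0…3.
(3 - 2z - z²) has coefficients 3,-2,-1,0,0,0,0 for degrees 0…6.
Multiplying by (1 + z + z²) gives running coefficients 3,1,0,-3,-1,0,0 for degrees 0…6.
Finally multiplying by (1 + z + z²), the product of all factors after the first has coefficients 3,4,4,-2,-4,-4,-1 for degrees 0…6.
[z⁶] = 2·(-1) + 1·(-4) − 2·(-4) + 2·(-2) = -2.

-2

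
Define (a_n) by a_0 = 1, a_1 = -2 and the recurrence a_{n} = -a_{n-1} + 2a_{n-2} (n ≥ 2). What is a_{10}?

The ordinary generating function has denominator 1 + t - 2t^2.
Iterating the recurrence: a_0,…,a_{10} = 1, -2, 4, -8, 16, -32, 64, -128, 256, -512, 1024.

1024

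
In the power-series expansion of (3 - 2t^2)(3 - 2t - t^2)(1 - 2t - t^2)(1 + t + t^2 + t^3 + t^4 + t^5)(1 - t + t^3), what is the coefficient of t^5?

(3 - 2t^2) has coefficients 3,0,-2 for degrees 0…2.
(3 - 2t - t^2) has coefficients 3,-2,-1,0,0,0 for degrees 0…5.
Multiplying by (1 - 2t - t^2) gives running coefficients 3,-8,0,4,1,0 for degrees 0…5.
Multiplying by (1 + t + t^2 + t^3 + t^4 + t^5) gives running coefficients 3,-5,-5,-1,0,0 for degrees 0…5.
Finally multiplying by (1 - t + t^3), the product of all factors after the first has coefficients 3,-8,0,7,-4,-5 for degrees 0…5.
[t^5] = 3·(-5) − 2·7 = -29.

-29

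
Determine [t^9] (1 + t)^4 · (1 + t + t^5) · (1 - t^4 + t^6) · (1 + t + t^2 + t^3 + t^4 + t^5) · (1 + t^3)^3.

157

(1 + t)^4 has coefficients 1,4,6,4,1 for degrees 0…4.
(1 + t + t^5) has coefficients 1,1,0,0,0,1,0,0,0,0 for degrees 0…9.
Multiplying by (1 - t^4 + t^6) gives running coefficients 1,1,0,0,-1,0,1,1,0,-1 for degrees 0…9.
Multiplying by (1 + t + t^2 + t^3 + t^4 + t^5) gives running coefficients 1,2,2,2,1,1,1,1,1,0 for degrees 0…9.
Finally multiplying by (1 + t^3)^3, the product of all factors after the first has coefficients 1,2,2,5,7,7,10,10,10,10 for degrees 0…9.
[t^9] = 1·10 + 4·10 + 6·10 + 4·10 + 1·7 = 157.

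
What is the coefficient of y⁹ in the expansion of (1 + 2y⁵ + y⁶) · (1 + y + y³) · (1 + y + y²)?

4

(1 + 2y⁵ + y⁶) has coefficients 1,0,0,0,0,2,1 for degrees 0…6.
(1 + y + y³) has coefficients 1,1,0,1,0,0,0,0,0,0 for degrees 0…9.
Finally multiplying by (1 + y + y²), the product of all factors after the first has coefficients 1,2,2,2,1,1,0,0,0,0 for degrees 0…9.
[y⁹] = 1·0 + 2·1 + 1·2 = 4.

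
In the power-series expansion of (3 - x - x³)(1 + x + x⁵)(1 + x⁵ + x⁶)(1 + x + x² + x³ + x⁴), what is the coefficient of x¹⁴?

1

(3 - x - x³) has coefficients 3,-1,0,-1 for degrees 0…3.
(1 + x + x⁵) has coefficients 1,1,0,0,0,1,0,0,0,0,0,0,0,0,0 for degrees 0…14.
Multiplying by (1 + x⁵ + x⁶) gives running coefficients 1,1,0,0,0,2,2,1,0,0,1,1,0,0,0 for degrees 0…14.
Finally multiplying by (1 + x + x² + x³ + x⁴), the product of all factors after the first has coefficients 1,2,2,2,2,3,4,5,5,5,4,3,2,2,2 for degrees 0…14.
[x¹⁴] = 3·2 − 1·2 − 1·3 = 1.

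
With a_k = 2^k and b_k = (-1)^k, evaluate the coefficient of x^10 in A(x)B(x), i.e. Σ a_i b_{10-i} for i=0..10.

Write out a_i and b_{10-i} for i = 0,…,10 and sum the products.
Σ = 1·1 + 2·(-1) + 4·1 + 8·(-1) + 16·1 + 32·(-1) + 64·1 + 128·(-1) + 256·1 + 512·(-1) + 1024·1 = 683.

683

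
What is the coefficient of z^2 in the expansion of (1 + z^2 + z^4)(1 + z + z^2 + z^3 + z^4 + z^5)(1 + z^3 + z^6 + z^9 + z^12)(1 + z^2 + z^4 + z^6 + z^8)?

3

(1 + z^2 + z^4) has coefficients 1,0,1 for degrees 0…2.
(1 + z + z^2 + z^3 + z^4 + z^5) has coefficients 1,1,1 for degrees 0…2.
Multiplying by (1 + z^3 + z^6 + z^9 + z^12) gives running coefficients 1,1,1 for degrees 0…2.
Finally multiplying by (1 + z^2 + z^4 + z^6 + z^8), the product of all factors after the first has coefficients 1,1,2 for degrees 0…2.
[z^2] = 1·2 + 1·1 = 3.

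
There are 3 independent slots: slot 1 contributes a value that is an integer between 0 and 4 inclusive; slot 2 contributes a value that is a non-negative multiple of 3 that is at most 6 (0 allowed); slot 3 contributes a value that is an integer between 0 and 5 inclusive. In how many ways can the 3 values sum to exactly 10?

8

The generating function for the choices is (1 + x + x² + x³ + x⁴)·(1 + x³ + x⁶)·(1 + x + x² + x³ + x⁴ + x⁵); the count is [x¹⁰].
(1 + x + x² + x³ + x⁴) has coefficients 1,1,1,1,1 for degrees 0…4.
(1 + x³ + x⁶) has coefficients 1,0,0,1,0,0,1,0,0,0,0 for degrees 0…10.
Finally multiplying by (1 + x + x² + x³ + x⁴ + x⁵), the product of all factors after the first has coefficients 1,1,1,2,2,2,2,2,2,1,1 for degrees 0…10.
[x¹⁰] = 1·1 + 1·1 + 1·2 + 1·2 + 1·2 = 8.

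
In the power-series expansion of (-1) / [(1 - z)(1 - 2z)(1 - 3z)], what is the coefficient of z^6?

Partial fractions give a closed form: a_n = (-1/2)·1^n + (4)·2^n + (-9/2)·3^n.
At n = 6: a_6 = -3025.

-3025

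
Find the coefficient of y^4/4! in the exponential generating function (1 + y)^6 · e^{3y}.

The EGF product rule gives c_4 = Σ_{k_1+k_2=4} C(4; k_1,k_2) · ∏ g_i(k_i), where (1+y)^6 gives the falling factorial (6)_k; e^{3y} gives (3)^k.
g_1(k) for k = 0…4: 1, 6, 30, 120, 360.
g_2(k) for k = 0…4: 1, 3, 9, 27, 81.
c_4 = Σ_k C(4,k)·g_1(k)·g_2(4−k) = 1·1·81 + 4·6·27 + 6·30·9 + 4·120·3 + 1·360·1 = 81 + 648 + 1620 + 1440 + 360 = 4149.

4149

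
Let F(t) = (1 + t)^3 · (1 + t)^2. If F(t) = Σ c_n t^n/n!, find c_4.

The EGF product rule gives c_4 = Σ_{k_1+k_2=4} C(4; k_1,k_2) · ∏ g_i(k_i), where (1+t)^3 gives the falling factorial (3)_k; (1+t)^2 gives the falling factorial (2)_k.
g_1(k) for k = 0…4: 1, 3, 6, 6, 0.
g_2(k) for k = 0…4: 1, 2, 2, 0, 0.
c_4 = Σ_k C(4,k)·g_1(k)·g_2(4−k) = 6·6·2 + 4·6·2 = 72 + 48 = 120.

120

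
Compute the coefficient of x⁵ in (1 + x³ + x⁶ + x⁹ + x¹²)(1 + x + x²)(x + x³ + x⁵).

3

(1 + x³ + x⁶ + x⁹ + x¹²) has coefficients 1,0,0,1,0,0 for degrees 0…5.
(1 + x + x²) has coefficients 1,1,1,0,0,0 for degrees 0…5.
Finally multiplying by (x + x³ + x⁵), the product of all factors after the first has coefficients 0,1,1,2,1,2 for degrees 0…5.
[x⁵] = 1·2 + 1·1 = 3.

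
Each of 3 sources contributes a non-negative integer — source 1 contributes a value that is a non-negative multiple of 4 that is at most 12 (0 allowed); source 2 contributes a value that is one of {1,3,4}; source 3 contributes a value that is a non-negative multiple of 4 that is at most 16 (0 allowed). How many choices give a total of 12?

The generating function for the choices is (1 + q⁴ + q⁸ + q¹²)·(q + q³ + q⁴)·(1 + q⁴ + q⁸ + q¹² + q¹⁶); the count is [q¹²].
(1 + q⁴ + q⁸ + q¹²) has coefficients 1,0,0,0,1,0,0,0,1,0,0,0,1 for degrees 0…12.
(q + q³ + q⁴) has coefficients 0,1,0,1,1,0,0,0,0,0,0,0,0 for degrees 0…12.
Finally multiplying by (1 + q⁴ + q⁸ + q¹² + q¹⁶), the product of all factors after the first has coefficients 0,1,0,1,1,1,0,1,1,1,0,1,1 for degrees 0…12.
[q¹²] = 1·1 + 1·1 + 1·1 + 1·0 = 3.

3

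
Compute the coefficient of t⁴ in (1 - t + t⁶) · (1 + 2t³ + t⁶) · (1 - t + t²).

(1 - t + t⁶) has coefficients 1,-1,0,0,0 for degrees 0…4.
(1 + 2t³ + t⁶) has coefficients 1,0,0,2,0 for degrees 0…4.
Finally multiplying by (1 - t + t²), the product of all factors after the first has coefficients 1,-1,1,2,-2 for degrees 0…4.
[t⁴] = 1·(-2) − 1·2 = -4.

-4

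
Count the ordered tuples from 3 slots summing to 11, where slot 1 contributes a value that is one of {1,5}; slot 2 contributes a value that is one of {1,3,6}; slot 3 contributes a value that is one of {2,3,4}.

2

The generating function for the choices is (x + x^5)·(x + x^3 + x^6)·(x^2 + x^3 + x^4); the count is [x^11].
(x + x^5) has coefficients 0,1,0,0,0,1 for degrees 0…5.
(x + x^3 + x^6) has coefficients 0,1,0,1,0,0,1,0,0,0,0,0 for degrees 0…11.
Finally multiplying by (x^2 + x^3 + x^4), the product of all factors after the first has coefficients 0,0,0,1,1,2,1,1,1,1,1,0 for degrees 0…11.
[x^11] = 1·1 + 1·1 = 2.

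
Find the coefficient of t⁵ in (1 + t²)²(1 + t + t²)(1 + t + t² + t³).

(1 + t²)² has coefficients 1,0,2,0,1 for degrees 0…4.
(1 + t + t²) has coefficients 1,1,1,0,0,0 for degrees 0…5.
Finally multiplying by (1 + t + t² + t³), the product of all factors after the first has coefficients 1,2,3,3,2,1 for degrees 0…5.
[t⁵] = 1·1 + 2·3 + 1·2 = 9.

9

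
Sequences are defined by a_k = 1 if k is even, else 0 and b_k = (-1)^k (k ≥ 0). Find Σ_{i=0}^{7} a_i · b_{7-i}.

Write out a_i and b_{7-i} for i = 0,…,7 and sum the products.
Σ = 1·(-1) + 0·1 + 1·(-1) + 0·1 + 1·(-1) + 0·1 + 1·(-1) + 0·1 = -4.

-4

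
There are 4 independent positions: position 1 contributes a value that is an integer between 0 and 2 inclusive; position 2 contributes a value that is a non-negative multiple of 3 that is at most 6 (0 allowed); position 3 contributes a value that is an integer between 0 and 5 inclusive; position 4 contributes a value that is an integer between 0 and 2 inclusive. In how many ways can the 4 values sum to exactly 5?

The generating function for the choices is (1 + q + q²)·(1 + q³ + q⁶)·(1 + q + q² + q³ + q⁴ + q⁵)·(1 + q + q²); the count is [q⁵].
(1 + q + q²) has coefficients 1,1,1 for degrees 0…2.
(1 + q³ + q⁶) has coefficients 1,0,0,1,0,0 for degrees 0…5.
Multiplying by (1 + q + q² + q³ + q⁴ + q⁵) gives running coefficients 1,1,1,2,2,2 for degrees 0…5.
Finally multiplying by (1 + q + q²), the product of all factors after the first has coefficients 1,2,3,4,5,6 for degrees 0…5.
[q⁵] = 1·6 + 1·5 + 1·4 = 15.

15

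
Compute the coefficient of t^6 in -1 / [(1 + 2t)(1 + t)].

The denominator gives the recurrence a_n = −3a_(n−1) − 2a_(n−2) for n ≥ 2; the numerator fixes a_0 = -1, a_1 = 3.
Iterating: -1, 3, -7, 15, -31, 63, -127, so a_6 = -127.

-127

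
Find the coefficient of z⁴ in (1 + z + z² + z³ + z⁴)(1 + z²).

2

(1 + z + z² + z³ + z⁴) has coefficients 1,1,1,1,1 for degrees 0…4.
(1 + z²) has coefficients 1,0,1,0,0 for degrees 0…4.
[z⁴] = 1·0 + 1·0 + 1·1 + 1·0 + 1·1 = 2.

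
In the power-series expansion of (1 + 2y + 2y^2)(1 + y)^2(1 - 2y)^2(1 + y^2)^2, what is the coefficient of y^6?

15

(1 + 2y + 2y^2) has coefficients 1,2,2 for degrees 0…2.
(1 + y)^2 has coefficients 1,2,1,0,0,0,0 for degrees 0…6.
Multiplying by (1 - 2y)^2 gives running coefficients 1,-2,-3,4,4,0,0 for degrees 0…6.
Finally multiplying by (1 + y^2)^2, the product of all factors after the first has coefficients 1,-2,-1,0,-1,6,5 for degrees 0…6.
[y^6] = 1·5 + 2·6 + 2·(-1) = 15.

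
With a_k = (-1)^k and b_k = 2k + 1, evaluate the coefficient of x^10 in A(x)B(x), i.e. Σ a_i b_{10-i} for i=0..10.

The convolution is the t^10 coefficient of A(t)B(t).
Σ = 1·21 − 1·19 + 1·17 − 1·15 + 1·13 − 1·11 + 1·9 − 1·7 + 1·5 − 1·3 + 1·1 = 11.

11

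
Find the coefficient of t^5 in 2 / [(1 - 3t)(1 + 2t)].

266

Partial fractions give a closed form: a_n = (6/5)·3^n + (4/5)·(-2)^n.
At n = 5: a_5 = 266.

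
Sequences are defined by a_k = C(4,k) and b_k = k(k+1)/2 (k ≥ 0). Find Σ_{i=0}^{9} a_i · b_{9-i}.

Write out a_i and b_{9-i} for i = 0,…,9 and sum the products.
Σ = 1·45 + 4·36 + 6·28 + 4·21 + 1·15 + 0·10 + 0·6 + 0·3 + 0·1 + 0·0 = 456.

456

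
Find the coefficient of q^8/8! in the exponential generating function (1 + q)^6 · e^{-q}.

The EGF product rule gives c_8 = Σ_{k_1+k_2=8} C(8; k_1,k_2) · ∏ g_i(k_i), where (1+q)^6 gives the falling factorial (6)_k; e^{-q} gives (-1)^k.
g_1(k) for k = 0…8: 1, 6, 30, 120, 360, 720, 720, 0, 0.
g_2(k) for k = 0…8: 1, -1, 1, -1, 1, -1, 1, -1, 1.
c_8 = Σ_k C(8,k)·g_1(k)·g_2(8−k) = 1·1·1 + 8·6·(-1) + 28·30·1 + 56·120·(-1) + 70·360·1 + 56·720·(-1) + 28·720·1 = 1 − 48 + 840 − 6720 + 25200 − 40320 + 20160 = -887.

-887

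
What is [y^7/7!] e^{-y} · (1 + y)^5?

The EGF product rule gives c_7 = Σ_{k_1+k_2=7} C(7; k_1,k_2) · ∏ g_i(k_i), where e^{-y} gives (-1)^k; (1+y)^5 gives the falling factorial (5)_k.
g_1(k) for k = 0…7: 1, -1, 1, -1, 1, -1, 1, -1.
g_2(k) for k = 0…7: 1, 5, 20, 60, 120, 120, 0, 0.
c_7 = Σ_k C(7,k)·g_1(k)·g_2(7−k) = 21·1·120 + 35·(-1)·120 + 35·1·60 + 21·(-1)·20 + 7·1·5 + 1·(-1)·1 = 2520 − 4200 + 2100 − 420 + 35 − 1 = 34.

34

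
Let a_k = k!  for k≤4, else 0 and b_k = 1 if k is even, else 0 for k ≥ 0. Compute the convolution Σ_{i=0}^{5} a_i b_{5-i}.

7

This is [x^5] in the product of the two ordinary generating functions.
Σ = 1·0 + 1·1 + 2·0 + 6·1 + 24·0 + 0·1 = 7.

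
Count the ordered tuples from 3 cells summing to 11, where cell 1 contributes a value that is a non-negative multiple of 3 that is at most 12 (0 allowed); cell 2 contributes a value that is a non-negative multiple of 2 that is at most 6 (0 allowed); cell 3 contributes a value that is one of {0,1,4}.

3

The generating function for the choices is (1 + y^3 + y^6 + y^9 + y^12)·(1 + y^2 + y^4 + y^6)·(1 + y + y^4); the count is [y^11].
(1 + y^3 + y^6 + y^9 + y^12) has coefficients 1,0,0,1,0,0,1,0,0,1,0,0 for degrees 0…11.
(1 + y^2 + y^4 + y^6) has coefficients 1,0,1,0,1,0,1,0,0,0,0,0 for degrees 0…11.
Finally multiplying by (1 + y + y^4), the product of all factors after the first has coefficients 1,1,1,1,2,1,2,1,1,0,1,0 for degrees 0…11.
[y^11] = 1·0 + 1·1 + 1·1 + 1·1 = 3.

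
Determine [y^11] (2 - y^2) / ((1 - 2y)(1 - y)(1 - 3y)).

Partial fractions give a closed form: a_n = (-7)·2^n + (1/2)·1^n + (17/2)·3^n.
At n = 11: a_11 = 1491414.

1491414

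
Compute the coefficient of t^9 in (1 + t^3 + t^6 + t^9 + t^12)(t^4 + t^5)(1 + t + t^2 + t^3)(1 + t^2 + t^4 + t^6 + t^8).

7

(1 + t^3 + t^6 + t^9 + t^12) has coefficients 1,0,0,1,0,0,1,0,0,1 for degrees 0…9.
(t^4 + t^5) has coefficients 0,0,0,0,1,1,0,0,0,0 for degrees 0…9.
Multiplying by (1 + t + t^2 + t^3) gives running coefficients 0,0,0,0,1,2,2,2,1,0 for degrees 0…9.
Finally multiplying by (1 + t^2 + t^4 + t^6 + t^8), the product of all factors after the first has coefficients 0,0,0,0,1,2,3,4,4,4 for degrees 0…9.
[t^9] = 1·4 + 1·3 + 1·0 + 1·0 = 7.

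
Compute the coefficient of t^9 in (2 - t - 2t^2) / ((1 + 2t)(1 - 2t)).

-256

The denominator gives the recurrence a_n = 4a_(n−2) for n ≥ 3; the numerator fixes a_0 = 2, a_1 = -1, a_2 = 6.
Iterating: 2, -1, 6, -4, 24, -16, 96, -64, 384, -256, so a_9 = -256.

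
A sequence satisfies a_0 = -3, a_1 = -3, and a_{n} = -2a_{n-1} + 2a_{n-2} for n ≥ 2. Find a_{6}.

The ordinary generating function has denominator 1 + 2x - 2x^2.
Iterating the recurrence: a_0,…,a_{6} = -3, -3, 0, -6, 12, -36, 96.

96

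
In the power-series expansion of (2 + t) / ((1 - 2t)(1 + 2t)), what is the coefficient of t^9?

Partial fractions give a closed form: a_n = (5/4)·2^n + (3/4)·(-2)^n.
At n = 9: a_9 = 256.

256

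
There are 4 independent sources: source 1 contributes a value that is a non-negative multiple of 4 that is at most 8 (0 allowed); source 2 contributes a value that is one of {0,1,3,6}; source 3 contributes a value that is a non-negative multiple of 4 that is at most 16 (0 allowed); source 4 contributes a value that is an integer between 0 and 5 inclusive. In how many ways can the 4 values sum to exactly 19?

The generating function for the choices is (1 + y^4 + y^8)·(1 + y + y^3 + y^6)·(1 + y^4 + y^8 + y^12 + y^16)·(1 + y + y^2 + y^3 + y^4 + y^5); the count is [y^19].
(1 + y^4 + y^8) has coefficients 1,0,0,0,1,0,0,0,1 for degrees 0…8.
(1 + y + y^3 + y^6) has coefficients 1,1,0,1,0,0,1,0,0,0,0,0,0,0,0,0,0,0,0,0 for degrees 0…19.
Multiplying by (1 + y^4 + y^8 + y^12 + y^16) gives running coefficients 1,1,0,1,1,1,1,1,1,1,1,1,1,1,1,1,1,1,1,1 for degrees 0…19.
Finally multiplying by (1 + y + y^2 + y^3 + y^4 + y^5), the product of all factors after the first has coefficients 1,2,2,3,4,5,5,5,6,6,6,6,6,6,6,6,6,6,6,6 for degrees 0…19.
[y^19] = 1·6 + 1·6 + 1·6 = 18.

18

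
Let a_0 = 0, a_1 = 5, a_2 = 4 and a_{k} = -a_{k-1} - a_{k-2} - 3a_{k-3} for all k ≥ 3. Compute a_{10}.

The ordinary generating function has denominator 1 + z + z^2 + 3z^3.
Iterating the recurrence: a_0,…,a_{10} = 0, 5, 4, -9, -10, 7, 30, -7, -44, -39, 104.

104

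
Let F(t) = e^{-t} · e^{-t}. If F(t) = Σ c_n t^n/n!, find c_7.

-128

The EGF product rule gives c_7 = Σ_{k_1+k_2=7} C(7; k_1,k_2) · ∏ g_i(k_i), where e^{-t} gives (-1)^k; e^{-t} gives (-1)^k.
g_1(k) for k = 0…7: 1, -1, 1, -1, 1, -1, 1, -1.
g_2(k) for k = 0…7: 1, -1, 1, -1, 1, -1, 1, -1.
c_7 = Σ_k C(7,k)·g_1(k)·g_2(7−k) = 1·1·(-1) + 7·(-1)·1 + 21·1·(-1) + 35·(-1)·1 + 35·1·(-1) + 21·(-1)·1 + 7·1·(-1) + 1·(-1)·1 = −1 − 7 − 21 − 35 − 35 − 21 − 7 − 1 = -128.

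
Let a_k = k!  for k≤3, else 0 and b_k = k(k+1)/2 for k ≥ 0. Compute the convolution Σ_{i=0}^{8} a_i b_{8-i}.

Write out a_i and b_{8-i} for i = 0,…,8 and sum the products.
Σ = 1·36 + 1·28 + 2·21 + 6·15 + 0·10 + 0·6 + 0·3 + 0·1 + 0·0 = 196.

196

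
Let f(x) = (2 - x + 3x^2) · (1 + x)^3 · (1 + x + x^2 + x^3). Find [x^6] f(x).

19

(2 - x + 3x^2) has coefficients 2,-1,3 for degrees 0…2.
(1 + x)^3 has coefficients 1,3,3,1,0,0,0 for degrees 0…6.
Finally multiplying by (1 + x + x^2 + x^3), the product of all factors after the first has coefficients 1,4,7,8,7,4,1 for degrees 0…6.
[x^6] = 2·1 − 1·4 + 3·7 = 19.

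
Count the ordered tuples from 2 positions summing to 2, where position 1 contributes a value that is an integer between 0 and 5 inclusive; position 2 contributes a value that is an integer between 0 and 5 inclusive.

The generating function for the choices is (1 + q + q^2 + q^3 + q^4 + q^5)·(1 + q + q^2 + q^3 + q^4 + q^5); the count is [q^2].
(1 + q + q^2 + q^3 + q^4 + q^5) has coefficients 1,1,1 for degrees 0…2.
(1 + q + q^2 + q^3 + q^4 + q^5) has coefficients 1,1,1 for degrees 0…2.
[q^2] = 1·1 + 1·1 + 1·1 = 3.

3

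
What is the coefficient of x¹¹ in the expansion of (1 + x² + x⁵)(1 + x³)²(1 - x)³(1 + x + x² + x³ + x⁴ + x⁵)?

-4

(1 + x² + x⁵) has coefficients 1,0,1,0,0,1 for degrees 0…5.
(1 + x³)² has coefficients 1,0,0,2,0,0,1,0,0,0,0,0 for degrees 0…11.
Multiplying by (1 - x)³ gives running coefficients 1,-3,3,1,-6,6,-1,-3,3,-1,0,0 for degrees 0…11.
Finally multiplying by (1 + x + x² + x³ + x⁴ + x⁵), the product of all factors after the first has coefficients 1,-2,1,2,-4,2,0,0,0,-2,4,-2 for degrees 0…11.
[x¹¹] = 1·(-2) + 1·(-2) + 1·0 = -4.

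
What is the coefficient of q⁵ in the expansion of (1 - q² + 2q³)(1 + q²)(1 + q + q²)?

(1 - q² + 2q³) has coefficients 1,0,-1,2 for degrees 0…3.
(1 + q²) has coefficients 1,0,1,0,0,0 for degrees 0…5.
Finally multiplying by (1 + q + q²), the product of all factors after the first has coefficients 1,1,2,1,1,0 for degrees 0…5.
[q⁵] = 1·0 − 1·1 + 2·2 = 3.

3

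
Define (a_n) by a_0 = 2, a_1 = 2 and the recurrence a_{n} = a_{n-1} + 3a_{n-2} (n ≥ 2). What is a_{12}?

The ordinary generating function has denominator 1 - x - 3x^2.
Iterating the recurrence: a_0,…,a_{12} = 2, 2, 8, 14, 38, 80, 194, 434, 1016, 2318, 5366, 12320, 28418.

28418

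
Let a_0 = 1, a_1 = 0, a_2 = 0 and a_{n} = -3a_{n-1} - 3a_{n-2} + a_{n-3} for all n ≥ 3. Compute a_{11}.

The ordinary generating function has denominator 1 + 3y + 3y^2 - y^3.
Iterating the recurrence: a_0,…,a_{11} = 1, 0, 0, 1, -3, 6, -8, 3, 21, -80, 180, -279.

-279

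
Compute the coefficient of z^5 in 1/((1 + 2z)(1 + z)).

-63

Partial fractions give a closed form: a_n = (2)·(-2)^n + (-1)·(-1)^n.
At n = 5: a_5 = -63.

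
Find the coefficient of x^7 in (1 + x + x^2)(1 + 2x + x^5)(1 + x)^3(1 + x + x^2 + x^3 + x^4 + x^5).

77

(1 + x + x^2) has coefficients 1,1,1 for degrees 0…2.
(1 + 2x + x^5) has coefficients 1,2,0,0,0,1,0,0 for degrees 0…7.
Multiplying by (1 + x)^3 gives running coefficients 1,5,9,7,2,1,3,3 for degrees 0…7.
Finally multiplying by (1 + x + x^2 + x^3 + x^4 + x^5), the product of all factors after the first has coefficients 1,6,15,22,24,25,27,25 for degrees 0…7.
[x^7] = 1·25 + 1·27 + 1·25 = 77.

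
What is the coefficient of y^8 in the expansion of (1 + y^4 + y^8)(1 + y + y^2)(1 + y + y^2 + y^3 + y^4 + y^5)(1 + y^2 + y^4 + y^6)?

16

(1 + y^4 + y^8) has coefficients 1,0,0,0,1,0,0,0,1 for degrees 0…8.
(1 + y + y^2) has coefficients 1,1,1,0,0,0,0,0,0 for degrees 0…8.
Multiplying by (1 + y + y^2 + y^3 + y^4 + y^5) gives running coefficients 1,2,3,3,3,3,2,1,0 for degrees 0…8.
Finally multiplying by (1 + y^2 + y^4 + y^6), the product of all factors after the first has coefficients 1,2,4,5,7,8,9,9,8 for degrees 0…8.
[y^8] = 1·8 + 1·7 + 1·1 = 16.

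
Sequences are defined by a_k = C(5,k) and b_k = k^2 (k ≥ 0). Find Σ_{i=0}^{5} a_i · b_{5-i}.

240

The convolution is the t^5 coefficient of A(t)B(t).
Σ = 1·25 + 5·16 + 10·9 + 10·4 + 5·1 + 1·0 = 240.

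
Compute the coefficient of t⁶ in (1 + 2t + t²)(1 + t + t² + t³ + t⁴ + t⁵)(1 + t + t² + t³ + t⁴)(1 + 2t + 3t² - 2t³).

81

(1 + 2t + t²) has coefficients 1,2,1 for degrees 0…2.
(1 + t + t² + t³ + t⁴ + t⁵) has coefficients 1,1,1,1,1,1,0 for degrees 0…6.
Multiplying by (1 + t + t² + t³ + t⁴) gives running coefficients 1,2,3,4,5,5,4 for degrees 0…6.
Finally multiplying by (1 + 2t + 3t² - 2t³), the product of all factors after the first has coefficients 1,4,10,14,18,21,21 for degrees 0…6.
[t⁶] = 1·21 + 2·21 + 1·18 = 81.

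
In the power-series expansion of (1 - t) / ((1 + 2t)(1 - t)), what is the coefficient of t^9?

The denominator gives the recurrence a_n = −a_(n−1) + 2a_(n−2) for n ≥ 2; the numerator fixes a_0 = 1, a_1 = -2.
Iterating: 1, -2, 4, -8, 16, -32, 64, -128, 256, -512, so a_9 = -512.

-512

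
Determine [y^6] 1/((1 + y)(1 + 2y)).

Partial fractions give a closed form: a_n = (-1)·(-1)^n + (2)·(-2)^n.
At n = 6: a_6 = 127.

127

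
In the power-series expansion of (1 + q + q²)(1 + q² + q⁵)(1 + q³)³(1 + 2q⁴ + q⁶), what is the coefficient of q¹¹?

(1 + q + q²) has coefficients 1,1,1 for degrees 0…2.
(1 + q² + q⁵) has coefficients 1,0,1,0,0,1,0,0,0,0,0,0 for degrees 0…11.
Multiplying by (1 + q³)³ gives running coefficients 1,0,1,3,0,4,3,0,6,1,0,4 for degrees 0…11.
Finally multiplying by (1 + 2q⁴ + q⁶), the product of all factors after the first has coefficients 1,0,1,3,2,4,6,6,7,12,6,8 for degrees 0…11.
[q¹¹] = 1·8 + 1·6 + 1·12 = 26.

26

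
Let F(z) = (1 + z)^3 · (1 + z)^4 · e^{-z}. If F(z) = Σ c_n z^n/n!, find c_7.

The EGF product rule gives c_7 = Σ_{k_1+k_2+k_3=7} C(7; k_1,k_2,k_3) · ∏ g_i(k_i), where (1+z)^3 gives the falling factorial (3)_k; (1+z)^4 gives the falling factorial (4)_k; e^{-z} gives (-1)^k.
g_1(k) for k = 0…7: 1, 3, 6, 6, 0, 0, 0, 0.
g_2(k) for k = 0…7: 1, 4, 12, 24, 24, 0, 0, 0.
g_3(k) for k = 0…7: 1, -1, 1, -1, 1, -1, 1, -1.
First combine the last two factors: h(k) = Σ_j C(k,j)·g_2(j)·g_3(k−j) for k = 0…7: 1, 3, 5, -1, -15, 19, 37, -225.
c_7 = Σ_k C(7,k)·g_1(k)·h(7−k) = 1·1·(-225) + 7·3·37 + 21·6·19 + 35·6·(-15) = −225 + 777 + 2394 − 3150 = -204.

-204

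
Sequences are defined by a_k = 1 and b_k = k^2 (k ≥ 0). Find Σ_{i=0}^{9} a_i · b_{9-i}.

285

Write out a_i and b_{9-i} for i = 0,…,9 and sum the products.
Σ = 1·81 + 1·64 + 1·49 + 1·36 + 1·25 + 1·16 + 1·9 + 1·4 + 1·1 + 1·0 = 285.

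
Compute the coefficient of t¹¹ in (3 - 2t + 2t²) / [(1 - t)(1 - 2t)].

The denominator gives the recurrence a_n = 3a_(n−1) − 2a_(n−2) for n ≥ 3; the numerator fixes a_0 = 3, a_1 = 7, a_2 = 17.
Iterating: 3, 7, 17, 37, 77, 157, 317, 637, 1277, 2557, 5117, 10237, so a_11 = 10237.

10237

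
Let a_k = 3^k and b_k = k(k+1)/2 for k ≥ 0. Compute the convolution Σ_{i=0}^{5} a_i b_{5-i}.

The convolution is the x^5 coefficient of A(x)B(x).
Σ = 1·15 + 3·10 + 9·6 + 27·3 + 81·1 + 243·0 = 261.

261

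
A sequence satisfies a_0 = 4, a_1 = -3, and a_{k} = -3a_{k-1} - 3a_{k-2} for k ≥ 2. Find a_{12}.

The ordinary generating function has denominator 1 + 3q + 3q^2.
Iterating the recurrence: a_0,…,a_{12} = 4, -3, -3, 18, -45, 81, -108, 81, 81, -486, 1215, -2187, 2916.

2916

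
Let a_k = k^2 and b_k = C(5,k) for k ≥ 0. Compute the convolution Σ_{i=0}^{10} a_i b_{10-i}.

The convolution is the t^10 coefficient of A(t)B(t).
Σ = 0·0 + 1·0 + 4·0 + 9·0 + 16·0 + 25·1 + 36·5 + 49·10 + 64·10 + 81·5 + 100·1 = 1840.

1840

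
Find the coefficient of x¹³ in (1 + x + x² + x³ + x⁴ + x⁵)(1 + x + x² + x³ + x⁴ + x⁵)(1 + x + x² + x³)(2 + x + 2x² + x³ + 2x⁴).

55

(1 + x + x² + x³ + x⁴ + x⁵) has coefficients 1,1,1,1,1,1 for degrees 0…5.
(1 + x + x² + x³ + x⁴ + x⁵) has coefficients 1,1,1,1,1,1,0,0,0,0,0,0,0,0 for degrees 0…13.
Multiplying by (1 + x + x² + x³) gives running coefficients 1,2,3,4,4,4,3,2,1,0,0,0,0,0 for degrees 0…13.
Finally multiplying by (2 + x + 2x² + x³ + 2x⁴), the product of all factors after the first has coefficients 2,5,10,16,22,27,28,27,22,16,10,5,2,0 for degrees 0…13.
[x¹³] = 1·0 + 1·2 + 1·5 + 1·10 + 1·16 + 1·22 = 55.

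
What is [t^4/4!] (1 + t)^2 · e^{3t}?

405

The EGF product rule gives c_4 = Σ_{k_1+k_2=4} C(4; k_1,k_2) · ∏ g_i(k_i), where (1+t)^2 gives the falling factorial (2)_k; e^{3t} gives (3)^k.
g_1(k) for k = 0…4: 1, 2, 2, 0, 0.
g_2(k) for k = 0…4: 1, 3, 9, 27, 81.
c_4 = Σ_k C(4,k)·g_1(k)·g_2(4−k) = 1·1·81 + 4·2·27 + 6·2·9 = 81 + 216 + 108 = 405.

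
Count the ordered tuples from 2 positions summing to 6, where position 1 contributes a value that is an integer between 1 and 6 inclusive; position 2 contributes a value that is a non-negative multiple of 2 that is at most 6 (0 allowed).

The generating function for the choices is (x + x² + x³ + x⁴ + x⁵ + x⁶)·(1 + x² + x⁴ + x⁶); the count is [x⁶].
(x + x² + x³ + x⁴ + x⁵ + x⁶) has coefficients 0,1,1,1,1,1,1 for degrees 0…6.
(1 + x² + x⁴ + x⁶) has coefficients 1,0,1,0,1,0,1 for degrees 0…6.
[x⁶] = 1·0 + 1·1 + 1·0 + 1·1 + 1·0 + 1·1 = 3.

3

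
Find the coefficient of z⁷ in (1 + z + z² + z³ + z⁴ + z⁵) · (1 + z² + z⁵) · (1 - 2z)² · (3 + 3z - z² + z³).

11

(1 + z + z² + z³ + z⁴ + z⁵) has coefficients 1,1,1,1,1,1 for degrees 0…5.
(1 + z² + z⁵) has coefficients 1,0,1,0,0,1,0,0 for degrees 0…7.
Multiplying by (1 - 2z)² gives running coefficients 1,-4,5,-4,4,1,-4,4 for degrees 0…7.
Finally multiplying by (3 + 3z - z² + z³), the product of all factors after the first has coefficients 3,-9,2,8,-9,24,-17,3 for degrees 0…7.
[z⁷] = 1·3 + 1·(-17) + 1·24 + 1·(-9) + 1·8 + 1·2 = 11.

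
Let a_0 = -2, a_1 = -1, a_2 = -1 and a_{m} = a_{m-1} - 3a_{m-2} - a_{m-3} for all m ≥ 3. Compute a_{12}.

The ordinary generating function has denominator 1 - z + 3z^2 + z^3.
Iterating the recurrence: a_0,…,a_{12} = -2, -1, -1, 4, 8, -3, -31, -30, 66, 187, 19, -608, -852.

-852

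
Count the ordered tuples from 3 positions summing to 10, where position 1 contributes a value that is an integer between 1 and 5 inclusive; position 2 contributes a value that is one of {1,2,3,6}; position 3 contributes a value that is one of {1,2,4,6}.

9

The generating function for the choices is (z + z^2 + z^3 + z^4 + z^5)·(z + z^2 + z^3 + z^6)·(z + z^2 + z^4 + z^6); the count is [z^10].
(z + z^2 + z^3 + z^4 + z^5) has coefficients 0,1,1,1,1,1 for degrees 0…5.
(z + z^2 + z^3 + z^6) has coefficients 0,1,1,1,0,0,1,0,0,0,0 for degrees 0…10.
Finally multiplying by (z + z^2 + z^4 + z^6), the product of all factors after the first has coefficients 0,0,1,2,2,2,1,3,2,1,1 for degrees 0…10.
[z^10] = 1·1 + 1·2 + 1·3 + 1·1 + 1·2 = 9.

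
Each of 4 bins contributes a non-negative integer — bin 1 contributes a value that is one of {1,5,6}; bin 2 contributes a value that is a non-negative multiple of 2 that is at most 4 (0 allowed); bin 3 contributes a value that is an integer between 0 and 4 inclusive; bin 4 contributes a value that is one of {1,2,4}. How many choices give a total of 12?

14

The generating function for the choices is (z + z^5 + z^6)·(1 + z^2 + z^4)·(1 + z + z^2 + z^3 + z^4)·(z + z^2 + z^4); the count is [z^12].
(z + z^5 + z^6) has coefficients 0,1,0,0,0,1,1 for degrees 0…6.
(1 + z^2 + z^4) has coefficients 1,0,1,0,1,0,0,0,0,0,0,0,0 for degrees 0…12.
Multiplying by (1 + z + z^2 + z^3 + z^4) gives running coefficients 1,1,2,2,3,2,2,1,1,0,0,0,0 for degrees 0…12.
Finally multiplying by (z + z^2 + z^4), the product of all factors after the first has coefficients 0,1,2,3,5,6,7,6,6,4,3,1,1 for degrees 0…12.
[z^12] = 1·1 + 1·6 + 1·7 = 14.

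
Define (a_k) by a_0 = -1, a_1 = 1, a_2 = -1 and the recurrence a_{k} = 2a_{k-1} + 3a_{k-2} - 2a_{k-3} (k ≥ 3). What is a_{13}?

The ordinary generating function has denominator 1 - 2y - 3y^2 + 2y^3.
Iterating the recurrence: a_0,…,a_{13} = -1, 1, -1, 3, 1, 13, 23, 83, 209, 621, 1703, 4851, 13569, 38285.

38285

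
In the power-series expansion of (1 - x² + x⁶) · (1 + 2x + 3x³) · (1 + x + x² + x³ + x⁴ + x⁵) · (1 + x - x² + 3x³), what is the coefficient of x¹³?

(1 - x² + x⁶) has coefficients 1,0,-1,0,0,0,1 for degrees 0…6.
(1 + 2x + 3x³) has coefficients 1,2,0,3,0,0,0,0,0,0,0,0,0,0 for degrees 0…13.
Multiplying by (1 + x + x² + x³ + x⁴ + x⁵) gives running coefficients 1,3,3,6,6,6,5,3,3,0,0,0,0,0 for degrees 0…13.
Finally multiplying by (1 + x - x² + 3x³), the product of all factors after the first has coefficients 1,4,5,9,18,15,23,20,19,15,6,9,0,0 for degrees 0…13.
[x¹³] = 1·0 − 1·9 + 1·20 = 11.

11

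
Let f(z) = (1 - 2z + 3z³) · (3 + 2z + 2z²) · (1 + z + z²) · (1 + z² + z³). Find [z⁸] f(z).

29

(1 - 2z + 3z³) has coefficients 1,-2,0,3 for degrees 0…3.
(3 + 2z + 2z²) has coefficients 3,2,2,0,0,0,0,0,0 for degrees 0…8.
Multiplying by (1 + z + z²) gives running coefficients 3,5,7,4,2,0,0,0,0 for degrees 0…8.
Finally multiplying by (1 + z² + z³), the product of all factors after the first has coefficients 3,5,10,12,14,11,6,2,0 for degrees 0…8.
[z⁸] = 1·0 − 2·2 + 3·11 = 29.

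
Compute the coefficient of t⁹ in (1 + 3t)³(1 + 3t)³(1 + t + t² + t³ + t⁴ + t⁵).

3402

(1 + 3t)³ has coefficients 1,9,27,27 for degrees 0…3.
(1 + 3t)³ has coefficients 1,9,27,27,0,0,0,0,0,0 for degrees 0…9.
Finally multiplying by (1 + t + t² + t³ + t⁴ + t⁵), the product of all factors after the first has coefficients 1,10,37,64,64,64,63,54,27,0 for degrees 0…9.
[t⁹] = 1·0 + 9·27 + 27·54 + 27·63 = 3402.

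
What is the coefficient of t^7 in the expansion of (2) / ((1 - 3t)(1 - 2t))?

12610

The denominator gives the recurrence a_n = 5a_(n−1) − 6a_(n−2) for n ≥ 2; the numerator fixes a_0 = 2, a_1 = 10.
Iterating: 2, 10, 38, 130, 422, 1330, 4118, 12610, so a_7 = 12610.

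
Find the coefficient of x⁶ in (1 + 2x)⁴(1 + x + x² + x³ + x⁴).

72

(1 + 2x)⁴ has coefficients 1,8,24,32,16 for degrees 0…4.
(1 + x + x² + x³ + x⁴) has coefficients 1,1,1,1,1,0,0 for degrees 0…6.
[x⁶] = 1·0 + 8·0 + 24·1 + 32·1 + 16·1 = 72.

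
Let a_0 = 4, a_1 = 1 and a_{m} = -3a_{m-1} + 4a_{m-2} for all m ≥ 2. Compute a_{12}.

10066333

The ordinary generating function has denominator 1 + 3q - 4q^2.
Iterating the recurrence: a_0,…,a_{12} = 4, 1, 13, -35, 157, -611, 2461, -9827, 39325, -157283, 629149, -2516579, 10066333.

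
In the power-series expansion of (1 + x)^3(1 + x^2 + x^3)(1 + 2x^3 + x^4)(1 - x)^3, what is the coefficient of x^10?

8

(1 + x)^3 has coefficients 1,3,3,1 for degrees 0…3.
(1 + x^2 + x^3) has coefficients 1,0,1,1,0,0,0,0,0,0,0 for degrees 0…10.
Multiplying by (1 + 2x^3 + x^4) gives running coefficients 1,0,1,3,1,2,3,1,0,0,0 for degrees 0…10.
Finally multiplying by (1 - x)^3, the product of all factors after the first has coefficients 1,-3,4,-1,-5,7,-3,-3,4,0,-1 for degrees 0…10.
[x^10] = 1·(-1) + 3·0 + 3·4 + 1·(-3) = 8.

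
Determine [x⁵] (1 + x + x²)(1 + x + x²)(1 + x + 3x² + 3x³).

16

(1 + x + x²) has coefficients 1,1,1 for degrees 0…2.
(1 + x + x²) has coefficients 1,1,1,0,0,0 for degrees 0…5.
Finally multiplying by (1 + x + 3x² + 3x³), the product of all factors after the first has coefficients 1,2,5,7,6,3 for degrees 0…5.
[x⁵] = 1·3 + 1·6 + 1·7 = 16.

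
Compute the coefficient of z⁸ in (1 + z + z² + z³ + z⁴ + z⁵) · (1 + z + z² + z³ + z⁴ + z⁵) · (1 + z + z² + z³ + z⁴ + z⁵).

(1 + z + z² + z³ + z⁴ + z⁵) has coefficients 1,1,1,1,1,1 for degrees 0…5.
(1 + z + z² + z³ + z⁴ + z⁵) has coefficients 1,1,1,1,1,1,0,0,0 for degrees 0…8.
Finally multiplying by (1 + z + z² + z³ + z⁴ + z⁵), the product of all factors after the first has coefficients 1,2,3,4,5,6,5,4,3 for degrees 0…8.
[z⁸] = 1·3 + 1·4 + 1·5 + 1·6 + 1·5 + 1·4 = 27.

27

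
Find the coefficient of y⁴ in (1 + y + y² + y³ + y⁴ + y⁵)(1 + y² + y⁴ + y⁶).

3

(1 + y + y² + y³ + y⁴ + y⁵) has coefficients 1,1,1,1,1 for degrees 0…4.
(1 + y² + y⁴ + y⁶) has coefficients 1,0,1,0,1 for degrees 0…4.
[y⁴] = 1·1 + 1·0 + 1·1 + 1·0 + 1·1 = 3.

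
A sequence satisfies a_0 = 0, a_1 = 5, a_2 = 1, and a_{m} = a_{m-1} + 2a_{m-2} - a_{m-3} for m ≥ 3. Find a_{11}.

810

The ordinary generating function has denominator 1 - t - 2t^2 + t^3.
Iterating the recurrence: a_0,…,a_{11} = 0, 5, 1, 11, 8, 29, 34, 84, 123, 257, 419, 810.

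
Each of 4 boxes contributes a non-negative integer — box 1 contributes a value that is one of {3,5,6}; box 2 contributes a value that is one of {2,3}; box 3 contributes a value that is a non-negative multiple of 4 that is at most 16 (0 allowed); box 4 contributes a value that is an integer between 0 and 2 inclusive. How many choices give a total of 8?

The generating function for the choices is (q^3 + q^5 + q^6)·(q^2 + q^3)·(1 + q^4 + q^8 + q^12 + q^16)·(1 + q + q^2); the count is [q^8].
(q^3 + q^5 + q^6) has coefficients 0,0,0,1,0,1,1 for degrees 0…6.
(q^2 + q^3) has coefficients 0,0,1,1,0,0,0,0,0 for degrees 0…8.
Multiplying by (1 + q^4 + q^8 + q^12 + q^16) gives running coefficients 0,0,1,1,0,0,1,1,0 for degrees 0…8.
Finally multiplying by (1 + q + q^2), the product of all factors after the first has coefficients 0,0,1,2,2,1,1,2,2 for degrees 0…8.
[q^8] = 1·1 + 1·2 + 1·1 = 4.

4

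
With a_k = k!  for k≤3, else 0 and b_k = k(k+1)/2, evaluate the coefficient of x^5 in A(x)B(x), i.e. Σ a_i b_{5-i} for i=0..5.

55

This is [x^5] in the product of the two ordinary generating functions.
Σ = 1·15 + 1·10 + 2·6 + 6·3 + 0·1 + 0·0 = 55.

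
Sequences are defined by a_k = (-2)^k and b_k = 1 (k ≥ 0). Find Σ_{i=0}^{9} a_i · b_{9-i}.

-341

Write out a_i and b_{9-i} for i = 0,…,9 and sum the products.
Σ = 1·1 − 2·1 + 4·1 − 8·1 + 16·1 − 32·1 + 64·1 − 128·1 + 256·1 − 512·1 = -341.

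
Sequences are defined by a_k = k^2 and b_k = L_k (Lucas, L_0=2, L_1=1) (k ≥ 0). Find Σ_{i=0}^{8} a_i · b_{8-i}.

697

Write out a_i and b_{8-i} for i = 0,…,8 and sum the products.
Σ = 0·47 + 1·29 + 4·18 + 9·11 + 16·7 + 25·4 + 36·3 + 49·1 + 64·2 = 697.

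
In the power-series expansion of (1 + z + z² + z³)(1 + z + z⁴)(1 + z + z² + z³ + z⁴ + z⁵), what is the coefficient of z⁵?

(1 + z + z² + z³) has coefficients 1,1,1,1 for degrees 0…3.
(1 + z + z⁴) has coefficients 1,1,0,0,1,0 for degrees 0…5.
Finally multiplying by (1 + z + z² + z³ + z⁴ + z⁵), the product of all factors after the first has coefficients 1,2,2,2,3,3 for degrees 0…5.
[z⁵] = 1·3 + 1·3 + 1·2 + 1·2 = 10.

10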